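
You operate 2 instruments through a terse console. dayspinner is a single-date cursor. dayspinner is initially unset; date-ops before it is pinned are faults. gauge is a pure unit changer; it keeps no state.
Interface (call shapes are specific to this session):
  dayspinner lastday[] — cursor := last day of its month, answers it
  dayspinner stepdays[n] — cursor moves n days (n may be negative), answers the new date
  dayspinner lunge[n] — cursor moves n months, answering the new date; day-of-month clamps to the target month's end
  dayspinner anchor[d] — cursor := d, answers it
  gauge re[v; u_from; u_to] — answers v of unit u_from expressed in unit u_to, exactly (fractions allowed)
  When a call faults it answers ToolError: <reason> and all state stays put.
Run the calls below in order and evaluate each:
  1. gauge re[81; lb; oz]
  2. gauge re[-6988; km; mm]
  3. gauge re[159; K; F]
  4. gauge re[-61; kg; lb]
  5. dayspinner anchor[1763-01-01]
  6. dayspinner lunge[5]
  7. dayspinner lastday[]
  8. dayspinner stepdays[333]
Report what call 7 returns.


Answer: 1763-06-30

Derivation:
> gauge re v→81 u_from→lb u_to→oz
= 1296
> gauge re v→-6988 u_from→km u_to→mm
= -6988000000
> gauge re v→159 u_from→K u_to→F
= -17347/100
> gauge re v→-61 u_from→kg u_to→lb
= -6100000000/45359237
> dayspinner anchor d→1763-01-01
= 1763-01-01
> dayspinner lunge n→5
= 1763-06-01
> dayspinner lastday
= 1763-06-30
> dayspinner stepdays n→333
= 1764-05-28


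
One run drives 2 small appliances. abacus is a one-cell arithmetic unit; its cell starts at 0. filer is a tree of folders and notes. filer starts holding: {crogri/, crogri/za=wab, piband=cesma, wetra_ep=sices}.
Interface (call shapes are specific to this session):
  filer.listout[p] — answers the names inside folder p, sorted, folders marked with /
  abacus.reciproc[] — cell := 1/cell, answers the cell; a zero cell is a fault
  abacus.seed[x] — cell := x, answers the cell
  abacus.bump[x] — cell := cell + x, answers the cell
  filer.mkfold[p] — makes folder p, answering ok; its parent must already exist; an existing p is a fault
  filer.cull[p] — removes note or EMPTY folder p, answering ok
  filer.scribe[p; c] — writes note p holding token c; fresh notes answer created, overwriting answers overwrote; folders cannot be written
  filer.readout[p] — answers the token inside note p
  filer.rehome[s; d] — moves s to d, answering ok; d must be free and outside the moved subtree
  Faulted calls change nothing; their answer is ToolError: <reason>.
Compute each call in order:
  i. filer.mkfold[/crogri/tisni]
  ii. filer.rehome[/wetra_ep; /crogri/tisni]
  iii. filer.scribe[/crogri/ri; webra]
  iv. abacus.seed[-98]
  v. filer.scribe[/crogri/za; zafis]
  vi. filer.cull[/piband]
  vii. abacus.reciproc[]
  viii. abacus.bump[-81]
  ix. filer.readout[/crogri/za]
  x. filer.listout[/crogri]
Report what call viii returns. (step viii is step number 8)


Do: filer.mkfold[p=/crogri/tisni]
See: ok
Do: filer.rehome[s=/wetra_ep; d=/crogri/tisni]
See: ToolError: exists
Do: filer.scribe[p=/crogri/ri; c=webra]
See: created
Do: abacus.seed[x=-98]
See: -98
Do: filer.scribe[p=/crogri/za; c=zafis]
See: overwrote
Do: filer.cull[p=/piband]
See: ok
Do: abacus.reciproc[]
See: -1/98
Do: abacus.bump[x=-81]
See: -7939/98
Do: filer.readout[p=/crogri/za]
See: zafis
Do: filer.listout[p=/crogri]
See: [ri, tisni/, za]

Answer: -7939/98


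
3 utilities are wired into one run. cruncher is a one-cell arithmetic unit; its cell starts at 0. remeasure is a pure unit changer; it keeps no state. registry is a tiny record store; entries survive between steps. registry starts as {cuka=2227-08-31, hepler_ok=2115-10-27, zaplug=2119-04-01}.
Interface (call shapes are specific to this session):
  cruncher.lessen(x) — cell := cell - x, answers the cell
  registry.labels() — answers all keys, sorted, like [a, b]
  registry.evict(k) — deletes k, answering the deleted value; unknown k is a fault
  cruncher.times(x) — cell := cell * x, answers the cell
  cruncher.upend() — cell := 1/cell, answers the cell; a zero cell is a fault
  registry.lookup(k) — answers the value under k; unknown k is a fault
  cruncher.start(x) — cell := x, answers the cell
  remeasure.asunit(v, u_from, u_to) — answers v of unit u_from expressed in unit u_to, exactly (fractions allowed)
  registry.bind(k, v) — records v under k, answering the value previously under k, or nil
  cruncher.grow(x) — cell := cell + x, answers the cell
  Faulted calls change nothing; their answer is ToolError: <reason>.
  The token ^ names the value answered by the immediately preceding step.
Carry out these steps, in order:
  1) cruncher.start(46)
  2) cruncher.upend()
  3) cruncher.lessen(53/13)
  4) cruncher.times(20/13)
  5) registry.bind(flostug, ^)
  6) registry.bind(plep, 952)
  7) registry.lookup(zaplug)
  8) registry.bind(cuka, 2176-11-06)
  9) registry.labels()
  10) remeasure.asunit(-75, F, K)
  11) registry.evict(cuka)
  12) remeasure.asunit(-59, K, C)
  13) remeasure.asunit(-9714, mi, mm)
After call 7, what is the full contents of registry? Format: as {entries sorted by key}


I run cruncher.start passing x='46', giving 46.
I try cruncher.upend(), — result: 1/46.
I try cruncher.lessen passing x='53/13', and observe -2425/598.
I use cruncher.times passing x='20/13', which returns -24250/3887.
Next I call registry.bind passing k='flostug', v='^': nil.
I try registry.bind passing k='plep', v='952', giving nil.
I try registry.lookup passing k='zaplug', and see 2119-04-01.
Then registry.bind passing k='cuka', v='2176-11-06', which returns 2227-08-31.
I invoke registry.labels(): [cuka, flostug, hepler_ok, plep, zaplug].
I try remeasure.asunit passing v='-75', u_from='F', u_to='K', yielding 38467/180.
I run registry.evict passing k='cuka', → 2176-11-06.
Invoking remeasure.asunit passing v='-59', u_from='K', u_to='C', and get -6643/20.
I invoke remeasure.asunit passing v='-9714', u_from='mi', u_to='mm', giving -15633167616.

Answer: {cuka=2227-08-31, flostug=-24250/3887, hepler_ok=2115-10-27, plep=952, zaplug=2119-04-01}


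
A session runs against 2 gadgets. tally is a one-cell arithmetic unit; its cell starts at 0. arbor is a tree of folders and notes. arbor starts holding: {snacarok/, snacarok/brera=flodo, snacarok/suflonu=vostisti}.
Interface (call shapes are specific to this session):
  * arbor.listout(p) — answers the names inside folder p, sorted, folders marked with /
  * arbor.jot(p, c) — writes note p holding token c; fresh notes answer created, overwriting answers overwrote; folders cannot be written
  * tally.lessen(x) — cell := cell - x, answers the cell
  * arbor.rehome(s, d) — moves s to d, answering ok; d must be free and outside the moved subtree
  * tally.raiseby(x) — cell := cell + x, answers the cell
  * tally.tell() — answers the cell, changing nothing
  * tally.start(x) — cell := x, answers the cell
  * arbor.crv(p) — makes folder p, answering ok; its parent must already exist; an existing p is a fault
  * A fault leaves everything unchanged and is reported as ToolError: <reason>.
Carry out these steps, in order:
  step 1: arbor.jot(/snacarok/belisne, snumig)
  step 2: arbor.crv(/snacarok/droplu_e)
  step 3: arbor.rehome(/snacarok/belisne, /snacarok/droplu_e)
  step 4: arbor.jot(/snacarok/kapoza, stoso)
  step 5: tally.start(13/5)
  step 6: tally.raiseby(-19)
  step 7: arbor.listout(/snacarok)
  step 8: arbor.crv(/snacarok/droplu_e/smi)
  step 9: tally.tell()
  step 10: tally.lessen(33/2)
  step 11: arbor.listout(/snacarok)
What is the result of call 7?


Answer: [belisne, brera, droplu_e/, kapoza, suflonu]

Derivation:
! 1. jot(p=/snacarok/belisne, c=snumig) -> created
! 2. crv(p=/snacarok/droplu_e) -> ok
! 3. rehome(s=/snacarok/belisne, d=/snacarok/droplu_e) -> ToolError: exists
! 4. jot(p=/snacarok/kapoza, c=stoso) -> created
! 5. start(x=13/5) -> 13/5
! 6. raiseby(x=-19) -> -82/5
! 7. listout(p=/snacarok) -> [belisne, brera, droplu_e/, kapoza, suflonu]
! 8. crv(p=/snacarok/droplu_e/smi) -> ok
! 9. tell() -> -82/5
! 10. lessen(x=33/2) -> -329/10
! 11. listout(p=/snacarok) -> [belisne, brera, droplu_e/, kapoza, suflonu]


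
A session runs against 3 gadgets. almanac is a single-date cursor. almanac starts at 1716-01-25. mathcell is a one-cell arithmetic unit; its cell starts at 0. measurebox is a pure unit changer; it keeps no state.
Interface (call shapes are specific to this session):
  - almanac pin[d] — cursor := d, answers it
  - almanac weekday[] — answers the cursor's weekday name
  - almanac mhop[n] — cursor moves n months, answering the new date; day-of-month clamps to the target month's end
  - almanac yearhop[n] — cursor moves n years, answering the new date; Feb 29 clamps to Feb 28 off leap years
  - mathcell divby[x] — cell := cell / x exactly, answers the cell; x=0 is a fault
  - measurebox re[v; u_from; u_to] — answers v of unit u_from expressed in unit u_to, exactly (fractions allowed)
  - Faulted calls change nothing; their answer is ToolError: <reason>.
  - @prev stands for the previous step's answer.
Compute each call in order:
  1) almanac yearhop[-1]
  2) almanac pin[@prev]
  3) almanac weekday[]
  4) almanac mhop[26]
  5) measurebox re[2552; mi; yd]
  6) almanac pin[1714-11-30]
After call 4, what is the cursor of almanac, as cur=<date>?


// almanac yearhop(n='-1') : 1715-01-25
// almanac pin(d='@prev') : 1715-01-25
// almanac weekday() : Friday
// almanac mhop(n='26') : 1717-03-25
// measurebox re(v='2552', u_from='mi', u_to='yd') : 4491520
// almanac pin(d='1714-11-30') : 1714-11-30

Answer: cur=1717-03-25


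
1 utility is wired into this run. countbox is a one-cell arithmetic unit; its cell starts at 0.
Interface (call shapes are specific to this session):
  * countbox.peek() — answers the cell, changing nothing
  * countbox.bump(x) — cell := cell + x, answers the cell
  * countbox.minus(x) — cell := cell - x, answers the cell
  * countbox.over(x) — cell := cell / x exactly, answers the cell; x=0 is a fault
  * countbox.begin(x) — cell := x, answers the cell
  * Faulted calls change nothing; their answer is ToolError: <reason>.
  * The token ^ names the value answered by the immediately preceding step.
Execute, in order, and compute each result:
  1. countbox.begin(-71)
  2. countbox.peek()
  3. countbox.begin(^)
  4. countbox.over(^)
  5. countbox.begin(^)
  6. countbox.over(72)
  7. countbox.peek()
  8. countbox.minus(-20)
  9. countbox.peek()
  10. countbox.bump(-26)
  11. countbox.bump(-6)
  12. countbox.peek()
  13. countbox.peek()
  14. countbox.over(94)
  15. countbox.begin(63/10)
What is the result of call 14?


Answer: -863/6768

Derivation:
Act: countbox.begin[x=-71]
Obs: -71
Act: countbox.peek[]
Obs: -71
Act: countbox.begin[x=^]
Obs: -71
Act: countbox.over[x=^]
Obs: 1
Act: countbox.begin[x=^]
Obs: 1
Act: countbox.over[x=72]
Obs: 1/72
Act: countbox.peek[]
Obs: 1/72
Act: countbox.minus[x=-20]
Obs: 1441/72
Act: countbox.peek[]
Obs: 1441/72
Act: countbox.bump[x=-26]
Obs: -431/72
Act: countbox.bump[x=-6]
Obs: -863/72
Act: countbox.peek[]
Obs: -863/72
Act: countbox.peek[]
Obs: -863/72
Act: countbox.over[x=94]
Obs: -863/6768
Act: countbox.begin[x=63/10]
Obs: 63/10


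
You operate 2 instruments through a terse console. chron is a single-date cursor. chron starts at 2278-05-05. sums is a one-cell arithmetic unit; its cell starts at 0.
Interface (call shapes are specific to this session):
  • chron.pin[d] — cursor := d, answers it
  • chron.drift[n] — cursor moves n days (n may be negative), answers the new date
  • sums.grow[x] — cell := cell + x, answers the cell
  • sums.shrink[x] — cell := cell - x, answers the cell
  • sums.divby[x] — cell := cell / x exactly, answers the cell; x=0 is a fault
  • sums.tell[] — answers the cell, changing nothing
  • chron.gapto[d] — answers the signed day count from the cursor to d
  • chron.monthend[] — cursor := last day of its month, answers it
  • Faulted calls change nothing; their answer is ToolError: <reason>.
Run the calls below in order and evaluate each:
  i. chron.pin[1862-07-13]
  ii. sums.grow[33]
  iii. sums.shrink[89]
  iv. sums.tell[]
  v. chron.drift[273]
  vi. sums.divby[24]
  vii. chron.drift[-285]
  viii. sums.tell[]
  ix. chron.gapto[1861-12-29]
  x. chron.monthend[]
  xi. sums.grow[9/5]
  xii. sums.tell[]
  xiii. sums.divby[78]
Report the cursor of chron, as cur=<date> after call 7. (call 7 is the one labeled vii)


> chron.pin d=1862-07-13
[out] 1862-07-13
> sums.grow x=33
[out] 33
> sums.shrink x=89
[out] -56
> sums.tell
[out] -56
> chron.drift n=273
[out] 1863-04-12
> sums.divby x=24
[out] -7/3
> chron.drift n=-285
[out] 1862-07-01
> sums.tell
[out] -7/3
> chron.gapto d=1861-12-29
[out] -184
> chron.monthend
[out] 1862-07-31
> sums.grow x=9/5
[out] -8/15
> sums.tell
[out] -8/15
> sums.divby x=78
[out] -4/585

Answer: cur=1862-07-01


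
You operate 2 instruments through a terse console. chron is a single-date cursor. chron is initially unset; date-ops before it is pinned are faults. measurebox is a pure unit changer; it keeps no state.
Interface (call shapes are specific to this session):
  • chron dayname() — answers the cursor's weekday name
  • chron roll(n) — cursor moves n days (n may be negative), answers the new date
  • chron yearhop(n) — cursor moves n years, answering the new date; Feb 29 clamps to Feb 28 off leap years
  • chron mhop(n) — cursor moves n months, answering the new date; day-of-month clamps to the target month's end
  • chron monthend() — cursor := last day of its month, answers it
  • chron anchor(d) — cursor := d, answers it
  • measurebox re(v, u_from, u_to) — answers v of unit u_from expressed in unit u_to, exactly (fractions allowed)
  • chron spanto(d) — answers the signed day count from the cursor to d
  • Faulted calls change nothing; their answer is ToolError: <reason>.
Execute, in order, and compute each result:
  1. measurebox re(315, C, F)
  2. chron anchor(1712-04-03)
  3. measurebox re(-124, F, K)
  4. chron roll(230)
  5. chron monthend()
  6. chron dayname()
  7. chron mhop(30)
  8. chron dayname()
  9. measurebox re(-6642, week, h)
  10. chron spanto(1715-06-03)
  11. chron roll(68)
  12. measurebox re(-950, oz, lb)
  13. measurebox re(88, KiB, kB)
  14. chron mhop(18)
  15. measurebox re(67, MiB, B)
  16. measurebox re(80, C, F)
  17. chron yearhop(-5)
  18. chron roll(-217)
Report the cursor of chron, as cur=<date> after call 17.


CALL measurebox re[v→315; u_from→C; u_to→F]
RET  599
CALL chron anchor[d→1712-04-03]
RET  1712-04-03
CALL measurebox re[v→-124; u_from→F; u_to→K]
RET  11189/60
CALL chron roll[n→230]
RET  1712-11-19
CALL chron monthend[]
RET  1712-11-30
CALL chron dayname[]
RET  Wednesday
CALL chron mhop[n→30]
RET  1715-05-30
CALL chron dayname[]
RET  Thursday
CALL measurebox re[v→-6642; u_from→week; u_to→h]
RET  -1115856
CALL chron spanto[d→1715-06-03]
RET  4
CALL chron roll[n→68]
RET  1715-08-06
CALL measurebox re[v→-950; u_from→oz; u_to→lb]
RET  -475/8
CALL measurebox re[v→88; u_from→KiB; u_to→kB]
RET  11264/125
CALL chron mhop[n→18]
RET  1717-02-06
CALL measurebox re[v→67; u_from→MiB; u_to→B]
RET  70254592
CALL measurebox re[v→80; u_from→C; u_to→F]
RET  176
CALL chron yearhop[n→-5]
RET  1712-02-06
CALL chron roll[n→-217]
RET  1711-07-04

Answer: cur=1712-02-06


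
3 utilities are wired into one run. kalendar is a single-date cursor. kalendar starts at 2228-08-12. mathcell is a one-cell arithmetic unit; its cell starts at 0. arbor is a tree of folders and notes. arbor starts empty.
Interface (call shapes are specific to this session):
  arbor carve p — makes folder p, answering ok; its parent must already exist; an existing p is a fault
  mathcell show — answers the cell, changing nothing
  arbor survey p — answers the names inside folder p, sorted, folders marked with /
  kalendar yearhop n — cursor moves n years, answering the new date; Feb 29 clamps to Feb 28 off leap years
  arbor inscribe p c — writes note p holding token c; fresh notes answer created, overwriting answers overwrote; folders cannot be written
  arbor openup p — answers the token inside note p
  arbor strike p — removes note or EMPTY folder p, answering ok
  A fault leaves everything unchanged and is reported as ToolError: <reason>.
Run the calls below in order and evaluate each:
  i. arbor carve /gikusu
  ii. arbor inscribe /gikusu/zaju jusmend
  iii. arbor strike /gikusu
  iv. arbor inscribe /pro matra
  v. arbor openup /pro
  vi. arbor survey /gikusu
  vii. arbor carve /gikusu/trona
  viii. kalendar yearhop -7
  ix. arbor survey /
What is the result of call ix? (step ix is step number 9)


Answer: [gikusu/, pro]

Derivation:
·→ arbor carve(p='/gikusu')
·← ok
·→ arbor inscribe(p='/gikusu/zaju', c='jusmend')
·← created
·→ arbor strike(p='/gikusu')
·← ToolError: not empty
·→ arbor inscribe(p='/pro', c='matra')
·← created
·→ arbor openup(p='/pro')
·← matra
·→ arbor survey(p='/gikusu')
·← [zaju]
·→ arbor carve(p='/gikusu/trona')
·← ok
·→ kalendar yearhop(n='-7')
·← 2221-08-12
·→ arbor survey(p='/')
·← [gikusu/, pro]


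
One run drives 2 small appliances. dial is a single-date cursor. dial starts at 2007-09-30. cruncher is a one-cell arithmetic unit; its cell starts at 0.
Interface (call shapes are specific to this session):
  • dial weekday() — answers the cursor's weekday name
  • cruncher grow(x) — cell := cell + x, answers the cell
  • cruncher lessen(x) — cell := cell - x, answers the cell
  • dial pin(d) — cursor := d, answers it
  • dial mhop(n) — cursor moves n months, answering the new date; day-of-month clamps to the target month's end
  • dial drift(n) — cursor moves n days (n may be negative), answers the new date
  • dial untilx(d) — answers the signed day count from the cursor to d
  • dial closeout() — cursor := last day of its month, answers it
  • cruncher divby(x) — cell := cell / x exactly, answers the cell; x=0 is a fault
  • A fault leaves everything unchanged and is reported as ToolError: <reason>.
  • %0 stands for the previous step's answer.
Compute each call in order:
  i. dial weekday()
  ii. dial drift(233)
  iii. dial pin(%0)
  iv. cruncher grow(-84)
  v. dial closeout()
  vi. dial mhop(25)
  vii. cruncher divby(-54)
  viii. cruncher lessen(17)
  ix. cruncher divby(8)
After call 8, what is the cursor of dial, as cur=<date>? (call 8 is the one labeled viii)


Answer: cur=2010-06-30

Derivation:
I try dial weekday(), yielding Sunday.
I try dial drift using n=233, and observe 2008-05-20.
Invoking dial pin using d=%0: 2008-05-20.
I use cruncher grow using x=-84, and observe -84.
Next I call dial closeout, and get 2008-05-31.
Next I call dial mhop using n=25, which returns 2010-06-30.
Next I call cruncher divby using x=-54, and observe 14/9.
I call cruncher lessen using x=17, and observe -139/9.
Now I run cruncher divby using x=8, → -139/72.


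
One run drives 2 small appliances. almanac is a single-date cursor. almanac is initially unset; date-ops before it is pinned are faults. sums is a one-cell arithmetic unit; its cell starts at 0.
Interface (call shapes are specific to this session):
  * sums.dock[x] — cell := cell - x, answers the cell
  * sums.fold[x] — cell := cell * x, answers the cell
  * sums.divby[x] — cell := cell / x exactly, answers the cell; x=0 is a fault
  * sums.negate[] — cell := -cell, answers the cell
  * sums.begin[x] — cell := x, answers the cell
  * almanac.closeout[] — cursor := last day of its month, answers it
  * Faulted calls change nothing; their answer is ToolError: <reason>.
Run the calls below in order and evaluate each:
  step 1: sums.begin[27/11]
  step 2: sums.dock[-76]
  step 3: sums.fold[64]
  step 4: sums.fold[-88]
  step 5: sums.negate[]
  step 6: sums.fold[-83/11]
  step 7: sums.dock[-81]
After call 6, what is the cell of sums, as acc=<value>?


Using sums.begin passing x='27/11', and see 27/11.
I run sums.dock passing x='-76', and get 863/11.
I call sums.fold passing x='64', and observe 55232/11.
I run sums.fold passing x='-88', yielding -441856.
I invoke sums.negate(), giving 441856.
Calling sums.fold passing x='-83/11': -36674048/11.
I run sums.dock passing x='-81', and get -36673157/11.

Answer: acc=-36674048/11


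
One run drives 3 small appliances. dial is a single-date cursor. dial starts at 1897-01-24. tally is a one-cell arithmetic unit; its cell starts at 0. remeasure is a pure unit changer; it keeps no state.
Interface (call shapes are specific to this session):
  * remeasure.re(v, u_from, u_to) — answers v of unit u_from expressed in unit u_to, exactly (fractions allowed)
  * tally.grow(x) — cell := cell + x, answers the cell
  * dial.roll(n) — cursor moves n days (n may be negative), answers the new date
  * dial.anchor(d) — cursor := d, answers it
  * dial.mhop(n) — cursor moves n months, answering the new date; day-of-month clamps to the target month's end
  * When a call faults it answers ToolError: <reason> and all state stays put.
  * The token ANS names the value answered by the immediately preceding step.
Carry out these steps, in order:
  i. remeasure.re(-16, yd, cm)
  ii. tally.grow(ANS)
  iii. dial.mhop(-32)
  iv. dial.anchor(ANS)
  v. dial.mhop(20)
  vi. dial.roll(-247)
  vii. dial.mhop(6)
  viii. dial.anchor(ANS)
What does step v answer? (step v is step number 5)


>> re(v→-16, u_from→yd, u_to→cm)
<< -36576/25
>> grow(x→ANS)
<< -36576/25
>> mhop(n→-32)
<< 1894-05-24
>> anchor(d→ANS)
<< 1894-05-24
>> mhop(n→20)
<< 1896-01-24
>> roll(n→-247)
<< 1895-05-22
>> mhop(n→6)
<< 1895-11-22
>> anchor(d→ANS)
<< 1895-11-22

Answer: 1896-01-24


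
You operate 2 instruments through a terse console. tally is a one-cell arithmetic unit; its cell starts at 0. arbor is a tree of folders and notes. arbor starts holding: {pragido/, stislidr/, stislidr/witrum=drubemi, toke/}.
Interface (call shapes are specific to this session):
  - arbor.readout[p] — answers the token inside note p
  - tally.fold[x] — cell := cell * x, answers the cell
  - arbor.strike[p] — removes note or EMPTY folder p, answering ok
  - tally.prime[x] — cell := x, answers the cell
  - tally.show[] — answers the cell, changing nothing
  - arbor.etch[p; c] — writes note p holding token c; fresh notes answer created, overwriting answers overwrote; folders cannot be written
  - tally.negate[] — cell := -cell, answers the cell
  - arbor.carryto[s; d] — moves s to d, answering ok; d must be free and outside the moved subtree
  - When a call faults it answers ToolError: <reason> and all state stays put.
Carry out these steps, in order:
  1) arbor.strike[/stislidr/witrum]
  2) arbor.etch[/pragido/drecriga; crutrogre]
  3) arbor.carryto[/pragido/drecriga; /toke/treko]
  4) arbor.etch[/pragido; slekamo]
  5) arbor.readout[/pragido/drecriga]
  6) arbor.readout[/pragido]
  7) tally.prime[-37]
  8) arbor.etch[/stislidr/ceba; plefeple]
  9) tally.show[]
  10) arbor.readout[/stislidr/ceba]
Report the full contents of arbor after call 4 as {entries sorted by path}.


>>> arbor.strike p='/stislidr/witrum'
= ok
>>> arbor.etch p='/pragido/drecriga' c='crutrogre'
= created
>>> arbor.carryto s='/pragido/drecriga' d='/toke/treko'
= ok
>>> arbor.etch p='/pragido' c='slekamo'
= ToolError: is a directory
>>> arbor.readout p='/pragido/drecriga'
= ToolError: not found
>>> arbor.readout p='/pragido'
= ToolError: is a directory
>>> tally.prime x='-37'
= -37
>>> arbor.etch p='/stislidr/ceba' c='plefeple'
= created
>>> tally.show
= -37
>>> arbor.readout p='/stislidr/ceba'
= plefeple

Answer: {pragido/, stislidr/, toke/, toke/treko=crutrogre}


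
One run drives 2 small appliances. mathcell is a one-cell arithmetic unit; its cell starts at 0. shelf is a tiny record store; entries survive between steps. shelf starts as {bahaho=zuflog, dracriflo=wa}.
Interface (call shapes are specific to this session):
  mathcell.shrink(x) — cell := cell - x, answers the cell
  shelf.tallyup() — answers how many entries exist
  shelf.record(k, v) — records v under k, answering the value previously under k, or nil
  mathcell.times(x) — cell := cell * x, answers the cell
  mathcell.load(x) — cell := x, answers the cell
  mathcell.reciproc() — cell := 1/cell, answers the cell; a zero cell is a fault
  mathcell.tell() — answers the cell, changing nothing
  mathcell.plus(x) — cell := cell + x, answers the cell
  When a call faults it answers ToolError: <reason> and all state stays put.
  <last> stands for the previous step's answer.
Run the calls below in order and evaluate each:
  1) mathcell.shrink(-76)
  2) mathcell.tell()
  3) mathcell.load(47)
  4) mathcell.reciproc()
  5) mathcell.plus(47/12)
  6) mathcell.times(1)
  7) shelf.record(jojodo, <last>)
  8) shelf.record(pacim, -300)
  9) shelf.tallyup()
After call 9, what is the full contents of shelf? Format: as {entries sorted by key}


Answer: {bahaho=zuflog, dracriflo=wa, jojodo=2221/564, pacim=-300}

Derivation:
~$ shrink x→-76
:: 76
~$ tell
:: 76
~$ load x→47
:: 47
~$ reciproc
:: 1/47
~$ plus x→47/12
:: 2221/564
~$ times x→1
:: 2221/564
~$ record k→jojodo v→<last>
:: nil
~$ record k→pacim v→-300
:: nil
~$ tallyup
:: 4


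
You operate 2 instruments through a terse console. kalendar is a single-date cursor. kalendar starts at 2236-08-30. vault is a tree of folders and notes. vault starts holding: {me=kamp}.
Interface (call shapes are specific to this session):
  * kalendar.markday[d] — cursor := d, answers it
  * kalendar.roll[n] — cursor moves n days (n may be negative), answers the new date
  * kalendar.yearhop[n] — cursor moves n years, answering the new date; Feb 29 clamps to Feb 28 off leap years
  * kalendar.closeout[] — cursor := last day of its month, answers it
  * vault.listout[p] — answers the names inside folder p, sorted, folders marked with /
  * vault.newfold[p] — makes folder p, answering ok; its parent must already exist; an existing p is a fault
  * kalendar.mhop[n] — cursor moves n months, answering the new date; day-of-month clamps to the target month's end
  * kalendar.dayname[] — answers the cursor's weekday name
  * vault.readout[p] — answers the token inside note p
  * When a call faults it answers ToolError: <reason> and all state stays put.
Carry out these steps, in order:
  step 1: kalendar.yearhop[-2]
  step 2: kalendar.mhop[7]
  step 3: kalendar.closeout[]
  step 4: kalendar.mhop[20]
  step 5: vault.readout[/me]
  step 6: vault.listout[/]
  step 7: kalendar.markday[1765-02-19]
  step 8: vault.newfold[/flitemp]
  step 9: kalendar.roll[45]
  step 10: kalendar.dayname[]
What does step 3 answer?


Answer: 2235-03-31

Derivation:
% kalendar.yearhop n→-2
  2234-08-30
% kalendar.mhop n→7
  2235-03-30
% kalendar.closeout
  2235-03-31
% kalendar.mhop n→20
  2236-11-30
% vault.readout p→/me
  kamp
% vault.listout p→/
  [me]
% kalendar.markday d→1765-02-19
  1765-02-19
% vault.newfold p→/flitemp
  ok
% kalendar.roll n→45
  1765-04-05
% kalendar.dayname
  Friday


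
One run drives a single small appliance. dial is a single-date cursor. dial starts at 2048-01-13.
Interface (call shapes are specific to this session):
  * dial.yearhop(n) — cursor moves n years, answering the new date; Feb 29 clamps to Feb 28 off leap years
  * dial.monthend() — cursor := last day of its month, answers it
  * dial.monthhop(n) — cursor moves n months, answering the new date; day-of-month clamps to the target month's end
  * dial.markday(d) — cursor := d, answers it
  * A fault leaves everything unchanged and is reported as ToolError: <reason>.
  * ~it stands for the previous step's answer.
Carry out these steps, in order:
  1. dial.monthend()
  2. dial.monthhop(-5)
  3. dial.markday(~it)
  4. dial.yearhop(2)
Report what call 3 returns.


Answer: 2047-08-31

Derivation:
→ dial.monthend()
← 2048-01-31
→ dial.monthhop(n: -5)
← 2047-08-31
→ dial.markday(d: ~it)
← 2047-08-31
→ dial.yearhop(n: 2)
← 2049-08-31


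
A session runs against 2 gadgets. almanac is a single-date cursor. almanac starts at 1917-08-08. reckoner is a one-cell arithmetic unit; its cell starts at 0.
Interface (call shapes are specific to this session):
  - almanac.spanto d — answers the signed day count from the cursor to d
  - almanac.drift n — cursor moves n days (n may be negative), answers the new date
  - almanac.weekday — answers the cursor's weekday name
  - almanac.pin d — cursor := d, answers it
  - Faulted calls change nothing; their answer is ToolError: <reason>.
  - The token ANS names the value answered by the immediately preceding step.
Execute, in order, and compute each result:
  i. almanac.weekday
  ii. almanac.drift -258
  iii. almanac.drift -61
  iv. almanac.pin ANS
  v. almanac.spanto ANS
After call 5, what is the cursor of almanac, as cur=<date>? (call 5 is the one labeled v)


# weekday() ~> Wednesday
# drift(n=-258) ~> 1916-11-23
# drift(n=-61) ~> 1916-09-23
# pin(d=ANS) ~> 1916-09-23
# spanto(d=ANS) ~> 0

Answer: cur=1916-09-23


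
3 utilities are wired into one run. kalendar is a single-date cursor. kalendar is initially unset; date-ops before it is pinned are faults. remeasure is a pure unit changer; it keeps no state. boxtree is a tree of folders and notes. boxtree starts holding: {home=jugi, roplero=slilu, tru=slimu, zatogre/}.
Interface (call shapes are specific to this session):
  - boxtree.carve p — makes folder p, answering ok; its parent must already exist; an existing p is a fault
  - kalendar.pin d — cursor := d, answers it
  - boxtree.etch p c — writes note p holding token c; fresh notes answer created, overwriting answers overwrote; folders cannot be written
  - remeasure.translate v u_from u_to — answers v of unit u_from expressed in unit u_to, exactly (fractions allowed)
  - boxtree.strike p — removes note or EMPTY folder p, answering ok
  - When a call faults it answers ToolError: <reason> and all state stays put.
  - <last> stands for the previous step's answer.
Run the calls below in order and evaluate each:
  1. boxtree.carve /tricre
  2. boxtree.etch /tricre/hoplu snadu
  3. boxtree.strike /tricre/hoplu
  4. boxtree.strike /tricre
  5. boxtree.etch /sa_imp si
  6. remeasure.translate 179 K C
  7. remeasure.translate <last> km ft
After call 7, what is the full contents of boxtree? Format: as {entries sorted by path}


Answer: {home=jugi, roplero=slilu, sa_imp=si, tru=slimu, zatogre/}

Derivation:
Calling boxtree.carve(p=/tricre), and get ok.
I try boxtree.etch(p=/tricre/hoplu, c=snadu), which returns created.
Using boxtree.strike(p=/tricre/hoplu), giving ok.
Next I call boxtree.strike(p=/tricre), and get ok.
Now I run boxtree.etch(p=/sa_imp, c=si), yielding created.
I invoke remeasure.translate(v=179, u_from=K, u_to=C), and get -1883/20.
I run remeasure.translate(v=<last>, u_from=km, u_to=ft), giving -117687500/381.


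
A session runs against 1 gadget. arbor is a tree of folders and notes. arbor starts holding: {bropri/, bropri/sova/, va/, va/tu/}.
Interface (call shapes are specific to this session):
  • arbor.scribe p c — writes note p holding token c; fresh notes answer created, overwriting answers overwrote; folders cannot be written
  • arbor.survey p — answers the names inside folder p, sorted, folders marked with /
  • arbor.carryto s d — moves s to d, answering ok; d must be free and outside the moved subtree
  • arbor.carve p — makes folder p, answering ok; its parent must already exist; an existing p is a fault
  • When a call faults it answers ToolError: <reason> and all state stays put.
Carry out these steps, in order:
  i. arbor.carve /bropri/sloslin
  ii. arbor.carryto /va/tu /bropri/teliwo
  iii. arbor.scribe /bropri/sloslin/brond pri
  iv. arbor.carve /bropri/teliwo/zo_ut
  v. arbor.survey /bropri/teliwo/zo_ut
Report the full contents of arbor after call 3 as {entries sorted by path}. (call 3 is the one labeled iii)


Step: carve[p→/bropri/sloslin]
Result: ok
Step: carryto[s→/va/tu; d→/bropri/teliwo]
Result: ok
Step: scribe[p→/bropri/sloslin/brond; c→pri]
Result: created
Step: carve[p→/bropri/teliwo/zo_ut]
Result: ok
Step: survey[p→/bropri/teliwo/zo_ut]
Result: []

Answer: {bropri/, bropri/sloslin/, bropri/sloslin/brond=pri, bropri/sova/, bropri/teliwo/, va/}


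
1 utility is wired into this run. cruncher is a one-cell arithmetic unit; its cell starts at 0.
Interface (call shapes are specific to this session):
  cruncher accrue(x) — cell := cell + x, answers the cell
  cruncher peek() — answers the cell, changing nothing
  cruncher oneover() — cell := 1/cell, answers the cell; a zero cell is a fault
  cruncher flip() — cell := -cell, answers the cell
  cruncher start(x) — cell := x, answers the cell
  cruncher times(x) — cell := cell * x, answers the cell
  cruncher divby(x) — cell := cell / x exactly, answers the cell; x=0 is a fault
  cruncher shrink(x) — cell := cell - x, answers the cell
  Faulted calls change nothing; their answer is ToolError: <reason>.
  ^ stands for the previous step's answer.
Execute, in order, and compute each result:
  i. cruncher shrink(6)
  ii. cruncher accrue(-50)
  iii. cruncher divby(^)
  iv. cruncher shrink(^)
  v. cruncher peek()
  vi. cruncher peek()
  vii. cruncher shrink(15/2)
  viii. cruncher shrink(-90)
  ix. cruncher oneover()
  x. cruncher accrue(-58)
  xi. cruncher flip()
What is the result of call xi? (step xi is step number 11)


I run cruncher shrink on x='6', and see -6.
I use cruncher accrue on x='-50', and observe -56.
Calling cruncher divby on x='^', which returns 1.
Next I call cruncher shrink on x='^', — result: 0.
I use cruncher peek, yielding 0.
Calling cruncher peek, which returns 0.
I run cruncher shrink on x='15/2', → -15/2.
Then cruncher shrink on x='-90', — result: 165/2.
Invoking cruncher oneover, and see 2/165.
Then cruncher accrue on x='-58', — result: -9568/165.
I call cruncher flip(), — result: 9568/165.

Answer: 9568/165


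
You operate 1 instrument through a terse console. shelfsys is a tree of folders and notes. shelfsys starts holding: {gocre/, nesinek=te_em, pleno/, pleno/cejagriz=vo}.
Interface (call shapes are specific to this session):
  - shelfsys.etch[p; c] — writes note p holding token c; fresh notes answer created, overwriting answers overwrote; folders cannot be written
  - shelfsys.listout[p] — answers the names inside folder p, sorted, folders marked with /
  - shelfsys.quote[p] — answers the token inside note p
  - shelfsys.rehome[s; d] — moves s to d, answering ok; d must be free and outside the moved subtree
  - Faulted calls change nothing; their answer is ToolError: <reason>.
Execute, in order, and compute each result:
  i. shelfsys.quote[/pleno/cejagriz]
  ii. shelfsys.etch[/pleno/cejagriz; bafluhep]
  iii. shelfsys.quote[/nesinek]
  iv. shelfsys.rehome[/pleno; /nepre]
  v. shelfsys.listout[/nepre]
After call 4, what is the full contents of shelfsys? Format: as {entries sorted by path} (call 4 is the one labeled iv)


·→ shelfsys.quote(p=/pleno/cejagriz)
·← vo
·→ shelfsys.etch(p=/pleno/cejagriz, c=bafluhep)
·← overwrote
·→ shelfsys.quote(p=/nesinek)
·← te_em
·→ shelfsys.rehome(s=/pleno, d=/nepre)
·← ok
·→ shelfsys.listout(p=/nepre)
·← [cejagriz]

Answer: {gocre/, nepre/, nepre/cejagriz=bafluhep, nesinek=te_em}


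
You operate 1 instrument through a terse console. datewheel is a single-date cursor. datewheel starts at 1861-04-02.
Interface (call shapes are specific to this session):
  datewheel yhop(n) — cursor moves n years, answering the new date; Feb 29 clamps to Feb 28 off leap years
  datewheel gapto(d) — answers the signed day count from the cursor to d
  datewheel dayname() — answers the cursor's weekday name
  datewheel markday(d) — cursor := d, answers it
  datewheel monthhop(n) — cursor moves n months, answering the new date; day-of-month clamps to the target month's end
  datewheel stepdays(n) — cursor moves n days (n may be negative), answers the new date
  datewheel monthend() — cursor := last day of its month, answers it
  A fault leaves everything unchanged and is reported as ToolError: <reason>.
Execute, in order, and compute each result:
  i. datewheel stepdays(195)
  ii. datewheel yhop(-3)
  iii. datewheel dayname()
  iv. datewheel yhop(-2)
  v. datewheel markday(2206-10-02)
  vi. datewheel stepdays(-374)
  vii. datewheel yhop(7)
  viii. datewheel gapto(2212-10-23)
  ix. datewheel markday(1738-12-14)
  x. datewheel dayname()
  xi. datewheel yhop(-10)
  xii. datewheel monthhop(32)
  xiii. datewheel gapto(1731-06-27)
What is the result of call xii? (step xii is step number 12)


Then datewheel stepdays passing n=195, and get 1861-10-14.
Invoking datewheel yhop passing n=-3: 1858-10-14.
Next I call datewheel dayname(), — result: Thursday.
I call datewheel yhop passing n=-2, giving 1856-10-14.
I use datewheel markday passing d=2206-10-02, and see 2206-10-02.
I use datewheel stepdays passing n=-374, and get 2205-09-23.
I call datewheel yhop passing n=7, — result: 2212-09-23.
I call datewheel gapto passing d=2212-10-23, and get 30.
Calling datewheel markday passing d=1738-12-14, and observe 1738-12-14.
I invoke datewheel dayname(), and see Sunday.
Using datewheel yhop passing n=-10, which returns 1728-12-14.
Next I call datewheel monthhop passing n=32, and get 1731-08-14.
Then datewheel gapto passing d=1731-06-27, giving -48.

Answer: 1731-08-14


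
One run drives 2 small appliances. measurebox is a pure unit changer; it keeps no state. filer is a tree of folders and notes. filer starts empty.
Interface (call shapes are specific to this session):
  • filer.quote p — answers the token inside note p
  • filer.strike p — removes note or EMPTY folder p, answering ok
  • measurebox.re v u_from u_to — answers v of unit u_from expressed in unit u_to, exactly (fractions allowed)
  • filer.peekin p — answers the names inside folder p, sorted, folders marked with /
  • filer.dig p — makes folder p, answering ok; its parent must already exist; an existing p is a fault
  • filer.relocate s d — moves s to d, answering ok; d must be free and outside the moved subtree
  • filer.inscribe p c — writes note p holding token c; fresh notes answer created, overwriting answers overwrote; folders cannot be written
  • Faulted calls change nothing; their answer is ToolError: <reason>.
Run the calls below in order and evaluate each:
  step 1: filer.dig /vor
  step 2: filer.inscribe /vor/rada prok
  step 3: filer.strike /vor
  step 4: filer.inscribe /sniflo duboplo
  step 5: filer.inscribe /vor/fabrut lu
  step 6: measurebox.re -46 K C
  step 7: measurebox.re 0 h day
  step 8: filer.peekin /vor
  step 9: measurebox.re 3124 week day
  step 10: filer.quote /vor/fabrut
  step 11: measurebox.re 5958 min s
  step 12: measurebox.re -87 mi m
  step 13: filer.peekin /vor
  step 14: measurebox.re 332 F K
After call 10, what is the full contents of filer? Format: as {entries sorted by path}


Answer: {sniflo=duboplo, vor/, vor/fabrut=lu, vor/rada=prok}

Derivation:
Act: filer.dig[p: /vor]
Obs: ok
Act: filer.inscribe[p: /vor/rada; c: prok]
Obs: created
Act: filer.strike[p: /vor]
Obs: ToolError: not empty
Act: filer.inscribe[p: /sniflo; c: duboplo]
Obs: created
Act: filer.inscribe[p: /vor/fabrut; c: lu]
Obs: created
Act: measurebox.re[v: -46; u_from: K; u_to: C]
Obs: -6383/20
Act: measurebox.re[v: 0; u_from: h; u_to: day]
Obs: 0
Act: filer.peekin[p: /vor]
Obs: [fabrut, rada]
Act: measurebox.re[v: 3124; u_from: week; u_to: day]
Obs: 21868
Act: filer.quote[p: /vor/fabrut]
Obs: lu
Act: measurebox.re[v: 5958; u_from: min; u_to: s]
Obs: 357480
Act: measurebox.re[v: -87; u_from: mi; u_to: m]
Obs: -17501616/125
Act: filer.peekin[p: /vor]
Obs: [fabrut, rada]
Act: measurebox.re[v: 332; u_from: F; u_to: K]
Obs: 26389/60


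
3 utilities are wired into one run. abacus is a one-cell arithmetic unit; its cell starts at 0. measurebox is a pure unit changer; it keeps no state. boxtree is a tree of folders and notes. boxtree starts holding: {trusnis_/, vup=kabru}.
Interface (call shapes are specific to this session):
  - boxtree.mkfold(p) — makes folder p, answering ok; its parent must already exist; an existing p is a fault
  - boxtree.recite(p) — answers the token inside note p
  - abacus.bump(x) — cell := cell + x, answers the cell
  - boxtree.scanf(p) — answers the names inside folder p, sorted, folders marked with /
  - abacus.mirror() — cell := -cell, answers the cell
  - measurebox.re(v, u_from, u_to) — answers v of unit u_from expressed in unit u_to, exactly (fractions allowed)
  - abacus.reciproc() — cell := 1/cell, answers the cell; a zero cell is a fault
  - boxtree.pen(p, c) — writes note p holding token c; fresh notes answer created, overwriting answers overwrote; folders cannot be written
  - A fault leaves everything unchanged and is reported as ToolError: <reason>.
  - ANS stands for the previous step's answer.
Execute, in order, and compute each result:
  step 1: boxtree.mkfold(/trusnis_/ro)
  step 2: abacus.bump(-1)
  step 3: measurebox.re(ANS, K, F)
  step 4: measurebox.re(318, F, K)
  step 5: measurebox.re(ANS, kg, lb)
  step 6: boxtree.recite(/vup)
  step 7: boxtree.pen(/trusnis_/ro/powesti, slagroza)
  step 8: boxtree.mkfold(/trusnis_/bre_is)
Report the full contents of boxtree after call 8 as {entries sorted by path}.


// 1. mkfold(p: /trusnis_/ro) -> ok
// 2. bump(x: -1) -> -1
// 3. re(v: ANS, u_from: K, u_to: F) -> -46147/100
// 4. re(v: 318, u_from: F, u_to: K) -> 77767/180
// 5. re(v: ANS, u_from: kg, u_to: lb) -> 388835000000/408233133
// 6. recite(p: /vup) -> kabru
// 7. pen(p: /trusnis_/ro/powesti, c: slagroza) -> created
// 8. mkfold(p: /trusnis_/bre_is) -> ok

Answer: {trusnis_/, trusnis_/bre_is/, trusnis_/ro/, trusnis_/ro/powesti=slagroza, vup=kabru}
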